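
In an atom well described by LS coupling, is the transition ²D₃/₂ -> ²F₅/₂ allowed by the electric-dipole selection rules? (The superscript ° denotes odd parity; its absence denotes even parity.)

ΔJ = 0, ±1 (not J=0↔0): J: 3/2 → 5/2, ΔJ = +1 — ok.
Parity must change: even → even — fails.
ΔS = 0: S: 1/2 → 1/2 — ok.
ΔL = 0, ±1 (not L=0↔0): L: 2 → 3, ΔL = +1 — ok.
Rule(s) violated: parity.

forbidden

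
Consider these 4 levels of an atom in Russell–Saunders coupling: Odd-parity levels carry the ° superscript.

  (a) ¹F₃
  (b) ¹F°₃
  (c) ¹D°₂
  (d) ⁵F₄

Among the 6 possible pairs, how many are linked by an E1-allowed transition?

2

(a)–(b): allowed.
(a)–(c): allowed.
(a)–(d): forbidden (parity, ΔS).
(b)–(c): forbidden (parity).
(b)–(d): forbidden (ΔS).
(c)–(d): forbidden (ΔS, ΔJ).
Allowed pairs: 2 of 6.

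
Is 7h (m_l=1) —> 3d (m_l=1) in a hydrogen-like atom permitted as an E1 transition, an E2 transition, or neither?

Δl = 2 − 5 = -3; l_i + l_f = 7.
Δm_l = +0.
E1 (Δl = ±1, |Δm_l| ≤ 1): not satisfied.
E2 (Δl = 0,±2, l_i+l_f ≥ 2, |Δm_l| ≤ 2): not satisfied.

neither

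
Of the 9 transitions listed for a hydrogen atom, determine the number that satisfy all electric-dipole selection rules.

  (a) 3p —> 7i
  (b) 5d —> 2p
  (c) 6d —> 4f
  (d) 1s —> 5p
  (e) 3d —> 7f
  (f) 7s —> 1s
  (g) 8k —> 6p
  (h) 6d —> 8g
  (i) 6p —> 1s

(a) forbidden — Δl = +5 (E1 requires Δl = ±1)
(b) allowed
(c) allowed
(d) allowed
(e) allowed
(f) forbidden — Δl = +0 (E1 requires Δl = ±1)
(g) forbidden — Δl = -6 (E1 requires Δl = ±1)
(h) forbidden — Δl = +2 (E1 requires Δl = ±1)
(i) allowed
Total allowed: 5 of 9.

5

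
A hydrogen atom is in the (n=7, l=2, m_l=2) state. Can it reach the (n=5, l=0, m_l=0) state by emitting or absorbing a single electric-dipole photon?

forbidden

Δl = 0 − 2 = -2; the E1 rule Δl = ±1 is fails.
Δm_l = 0 − (2) = -2. E1 requires Δm_l = 0, ±1: fails.
The transition is electric-dipole forbidden.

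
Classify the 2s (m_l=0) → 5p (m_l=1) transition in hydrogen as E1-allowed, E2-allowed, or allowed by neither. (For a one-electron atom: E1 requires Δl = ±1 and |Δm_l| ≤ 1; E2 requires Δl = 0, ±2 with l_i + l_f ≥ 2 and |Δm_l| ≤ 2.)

Δl = 1 − 0 = +1; l_i + l_f = 1.
Δm_l = +1.
E1 (Δl = ±1, |Δm_l| ≤ 1): satisfied.
E2 (Δl = 0,±2, l_i+l_f ≥ 2, |Δm_l| ≤ 2): not satisfied.

E1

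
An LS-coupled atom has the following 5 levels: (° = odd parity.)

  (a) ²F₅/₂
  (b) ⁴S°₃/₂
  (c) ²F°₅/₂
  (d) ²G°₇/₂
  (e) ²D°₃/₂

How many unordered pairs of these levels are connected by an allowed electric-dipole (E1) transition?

3

(a)–(b): forbidden (ΔS, ΔL).
(a)–(c): allowed.
(a)–(d): allowed.
(a)–(e): allowed.
(b)–(c): forbidden (parity, ΔS, ΔL).
(b)–(d): forbidden (parity, ΔS, ΔL, ΔJ).
(b)–(e): forbidden (parity, ΔS, ΔL).
(c)–(d): forbidden (parity).
(c)–(e): forbidden (parity).
(d)–(e): forbidden (parity, ΔL, ΔJ).
Allowed pairs: 3 of 10.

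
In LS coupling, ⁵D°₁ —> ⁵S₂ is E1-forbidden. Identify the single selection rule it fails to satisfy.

the ΔL = 0, ±1 rule

Parity must change: odd → even — ✓.
ΔS = 0: S: 2 → 2 — ✓.
ΔL = 0, ±1 (not L=0↔0): L: 2 → 0, ΔL = -2 — ✗.
ΔJ = 0, ±1 (not J=0↔0): J: 1 → 2, ΔJ = +1 — ✓.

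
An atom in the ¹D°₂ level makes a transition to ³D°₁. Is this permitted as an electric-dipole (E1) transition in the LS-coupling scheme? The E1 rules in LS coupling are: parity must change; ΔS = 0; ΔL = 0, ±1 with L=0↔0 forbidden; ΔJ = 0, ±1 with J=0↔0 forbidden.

forbidden

ΔL = 0, ±1 (not L=0↔0): L: 2 → 2, ΔL = +0 — ✓.
ΔS = 0: S: 0 → 1 — ✗.
ΔJ = 0, ±1 (not J=0↔0): J: 2 → 1, ΔJ = -1 — ✓.
Parity must change: odd → odd — ✗.
Rule(s) violated: parity, ΔS.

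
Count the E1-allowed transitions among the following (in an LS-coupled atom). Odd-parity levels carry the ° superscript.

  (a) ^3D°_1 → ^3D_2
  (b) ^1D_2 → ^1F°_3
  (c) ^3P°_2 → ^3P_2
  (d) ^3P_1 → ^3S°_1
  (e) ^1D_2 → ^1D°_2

5

(a) allowed
(b) allowed
(c) allowed
(d) allowed
(e) allowed
Total allowed: 5 of 5.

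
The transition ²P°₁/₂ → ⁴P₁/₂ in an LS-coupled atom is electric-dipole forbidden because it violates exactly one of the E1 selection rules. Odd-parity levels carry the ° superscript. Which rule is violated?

Parity must change: odd → even — satisfied.
ΔS = 0: S: 1/2 → 3/2 — violated.
ΔL = 0, ±1 (not L=0↔0): L: 1 → 1, ΔL = +0 — satisfied.
ΔJ = 0, ±1 (not J=0↔0): J: 1/2 → 1/2, ΔJ = +0 — satisfied.

the ΔS = 0 rule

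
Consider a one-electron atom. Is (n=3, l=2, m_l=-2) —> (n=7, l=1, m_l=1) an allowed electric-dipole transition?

forbidden

Δl = 1 − 2 = -1; the E1 rule Δl = ±1 is ok.
m_l: -2 → 1 (Δm_l = +3). |Δm_l| ≤ 1 fails.
The transition is electric-dipole forbidden.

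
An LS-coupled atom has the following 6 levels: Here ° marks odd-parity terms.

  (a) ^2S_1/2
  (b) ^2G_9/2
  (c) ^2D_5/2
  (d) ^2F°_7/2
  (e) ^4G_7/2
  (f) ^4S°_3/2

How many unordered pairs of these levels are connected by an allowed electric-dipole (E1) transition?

(a)–(b): forbidden (parity, ΔL, ΔJ).
(a)–(c): forbidden (parity, ΔL, ΔJ).
(a)–(d): forbidden (ΔL, ΔJ).
(a)–(e): forbidden (parity, ΔS, ΔL, ΔJ).
(a)–(f): forbidden (ΔS, ΔL).
(b)–(c): forbidden (parity, ΔL, ΔJ).
(b)–(d): allowed.
(b)–(e): forbidden (parity, ΔS).
(b)–(f): forbidden (ΔS, ΔL, ΔJ).
(c)–(d): allowed.
(c)–(e): forbidden (parity, ΔS, ΔL).
(c)–(f): forbidden (ΔS, ΔL).
(d)–(e): forbidden (ΔS).
(d)–(f): forbidden (parity, ΔS, ΔL, ΔJ).
(e)–(f): forbidden (ΔL, ΔJ).
Allowed pairs: 2 of 15.

2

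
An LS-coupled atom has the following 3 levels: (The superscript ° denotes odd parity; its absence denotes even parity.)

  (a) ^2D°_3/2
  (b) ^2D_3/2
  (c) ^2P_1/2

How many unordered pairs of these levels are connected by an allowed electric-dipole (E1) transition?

(a)–(b): allowed.
(a)–(c): allowed.
(b)–(c): forbidden (parity).
Allowed pairs: 2 of 3.

2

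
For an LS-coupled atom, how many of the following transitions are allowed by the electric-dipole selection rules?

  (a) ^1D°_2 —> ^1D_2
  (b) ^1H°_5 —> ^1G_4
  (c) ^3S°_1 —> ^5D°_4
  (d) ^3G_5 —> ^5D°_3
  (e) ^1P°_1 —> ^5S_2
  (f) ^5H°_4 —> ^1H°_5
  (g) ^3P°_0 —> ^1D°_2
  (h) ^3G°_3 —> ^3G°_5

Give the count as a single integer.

2

(a) allowed
(b) allowed
(c) forbidden (parity, ΔS, ΔL, ΔJ fail)
(d) forbidden (ΔS, ΔL, ΔJ fail)
(e) forbidden (ΔS fails)
(f) forbidden (parity, ΔS fail)
(g) forbidden (parity, ΔS, ΔJ fail)
(h) forbidden (parity, ΔJ fail)
Total allowed: 2 of 8.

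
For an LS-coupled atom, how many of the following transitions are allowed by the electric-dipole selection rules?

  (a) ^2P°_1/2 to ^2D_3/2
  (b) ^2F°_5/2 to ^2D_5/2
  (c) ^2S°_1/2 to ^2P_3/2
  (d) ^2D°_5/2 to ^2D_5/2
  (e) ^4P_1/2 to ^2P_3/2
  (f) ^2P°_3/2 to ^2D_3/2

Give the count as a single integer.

5

(a) allowed
(b) allowed
(c) allowed
(d) allowed
(e) forbidden (parity, ΔS fail)
(f) allowed
Total allowed: 5 of 6.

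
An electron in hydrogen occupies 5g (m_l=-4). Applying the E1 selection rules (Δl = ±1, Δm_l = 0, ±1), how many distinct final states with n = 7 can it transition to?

E1 requires Δl = ±1, so l_f ∈ {3, 5}; with 0 ≤ l_f ≤ n_f−1 = 6, the allowed l_f values are {3, 5}.
For l_f = 3: m_f ∈ {m_i−1, m_i, m_i+1} ∩ [−3, 3] = {-3} → 1 state.
For l_f = 5: m_f ∈ {m_i−1, m_i, m_i+1} ∩ [−5, 5] = {-5, -4, -3} → 3 states.
Total: 4.

4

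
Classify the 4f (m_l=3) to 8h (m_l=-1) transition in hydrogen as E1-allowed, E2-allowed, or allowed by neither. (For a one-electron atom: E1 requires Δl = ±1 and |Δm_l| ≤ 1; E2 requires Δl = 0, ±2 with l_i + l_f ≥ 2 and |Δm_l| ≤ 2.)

Δl = 5 − 3 = +2; l_i + l_f = 8.
Δm_l = -4.
E1 (Δl = ±1, |Δm_l| ≤ 1): not satisfied.
E2 (Δl = 0,±2, l_i+l_f ≥ 2, |Δm_l| ≤ 2): not satisfied.

neither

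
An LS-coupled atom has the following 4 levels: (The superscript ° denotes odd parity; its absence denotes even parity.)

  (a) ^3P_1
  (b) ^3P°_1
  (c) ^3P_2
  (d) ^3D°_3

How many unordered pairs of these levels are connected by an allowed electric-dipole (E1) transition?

(a)–(b): allowed.
(a)–(c): forbidden (parity).
(a)–(d): forbidden (ΔJ).
(b)–(c): allowed.
(b)–(d): forbidden (parity, ΔJ).
(c)–(d): allowed.
Allowed pairs: 3 of 6.

3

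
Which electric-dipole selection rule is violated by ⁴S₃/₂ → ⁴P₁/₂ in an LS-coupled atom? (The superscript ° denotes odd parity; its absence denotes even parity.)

parity

Initial level: S=3/2, L=0, J=3/2, parity even. Final level: S=3/2, L=1, J=1/2, parity even.
Parity must change: even → even — violated.
ΔS = 0: S: 3/2 → 3/2 — satisfied.
ΔL = 0, ±1 (not L=0↔0): L: 0 → 1, ΔL = +1 — satisfied.
ΔJ = 0, ±1 (not J=0↔0): J: 3/2 → 1/2, ΔJ = -1 — satisfied.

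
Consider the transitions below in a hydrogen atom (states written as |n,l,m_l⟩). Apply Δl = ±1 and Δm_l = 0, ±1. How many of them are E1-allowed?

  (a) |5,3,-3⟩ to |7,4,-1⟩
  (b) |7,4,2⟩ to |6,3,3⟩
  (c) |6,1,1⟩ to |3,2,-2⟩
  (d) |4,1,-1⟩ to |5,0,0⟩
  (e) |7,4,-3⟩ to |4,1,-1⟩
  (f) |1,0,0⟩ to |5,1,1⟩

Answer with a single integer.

3

(a) forbidden — Δm_l = +2 (E1 requires Δm_l = 0, ±1)
(b) allowed
(c) forbidden — Δm_l = -3 (E1 requires Δm_l = 0, ±1)
(d) allowed
(e) forbidden — Δl = -3 (E1 requires Δl = ±1); Δm_l = +2 (E1 requires Δm_l = 0, ±1)
(f) allowed
Total allowed: 3 of 6.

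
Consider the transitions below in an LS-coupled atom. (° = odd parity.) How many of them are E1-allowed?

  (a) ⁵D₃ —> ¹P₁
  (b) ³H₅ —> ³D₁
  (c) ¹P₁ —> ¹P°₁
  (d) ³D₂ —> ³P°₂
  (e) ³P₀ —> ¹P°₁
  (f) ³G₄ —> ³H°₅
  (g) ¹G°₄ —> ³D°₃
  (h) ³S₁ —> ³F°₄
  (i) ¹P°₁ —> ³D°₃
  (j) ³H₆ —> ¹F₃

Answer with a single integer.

(a) forbidden (parity, ΔS, ΔJ fail)
(b) forbidden (parity, ΔL, ΔJ fail)
(c) allowed
(d) allowed
(e) forbidden (ΔS fails)
(f) allowed
(g) forbidden (parity, ΔS, ΔL fail)
(h) forbidden (ΔL, ΔJ fail)
(i) forbidden (parity, ΔS, ΔJ fail)
(j) forbidden (parity, ΔS, ΔL, ΔJ fail)
Total allowed: 3 of 10.

3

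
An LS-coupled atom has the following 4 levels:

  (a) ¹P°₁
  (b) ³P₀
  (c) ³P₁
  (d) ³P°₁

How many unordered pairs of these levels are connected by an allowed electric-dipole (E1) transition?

(a)–(b): forbidden (ΔS).
(a)–(c): forbidden (ΔS).
(a)–(d): forbidden (parity, ΔS).
(b)–(c): forbidden (parity).
(b)–(d): allowed.
(c)–(d): allowed.
Allowed pairs: 2 of 6.

2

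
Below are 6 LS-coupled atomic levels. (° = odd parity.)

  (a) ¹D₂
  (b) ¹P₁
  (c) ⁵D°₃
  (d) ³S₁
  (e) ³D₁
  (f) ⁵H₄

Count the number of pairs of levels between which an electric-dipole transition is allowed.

(a)–(b): forbidden (parity).
(a)–(c): forbidden (ΔS).
(a)–(d): forbidden (parity, ΔS, ΔL).
(a)–(e): forbidden (parity, ΔS).
(a)–(f): forbidden (parity, ΔS, ΔL, ΔJ).
(b)–(c): forbidden (ΔS, ΔJ).
(b)–(d): forbidden (parity, ΔS).
(b)–(e): forbidden (parity, ΔS).
(b)–(f): forbidden (parity, ΔS, ΔL, ΔJ).
(c)–(d): forbidden (ΔS, ΔL, ΔJ).
(c)–(e): forbidden (ΔS, ΔJ).
(c)–(f): forbidden (ΔL).
(d)–(e): forbidden (parity, ΔL).
(d)–(f): forbidden (parity, ΔS, ΔL, ΔJ).
(e)–(f): forbidden (parity, ΔS, ΔL, ΔJ).
Allowed pairs: 0 of 15.

0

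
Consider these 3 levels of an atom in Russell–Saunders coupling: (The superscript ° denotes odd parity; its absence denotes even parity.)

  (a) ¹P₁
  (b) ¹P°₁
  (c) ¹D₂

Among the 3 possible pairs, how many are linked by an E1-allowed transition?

2

(a)–(b): allowed.
(a)–(c): forbidden (parity).
(b)–(c): allowed.
Allowed pairs: 2 of 3.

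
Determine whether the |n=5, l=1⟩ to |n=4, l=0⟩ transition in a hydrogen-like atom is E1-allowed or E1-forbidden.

l: 1 → 0 (Δl = -1). Δl = ±1 passes.
All E1 selection rules are satisfied.

allowed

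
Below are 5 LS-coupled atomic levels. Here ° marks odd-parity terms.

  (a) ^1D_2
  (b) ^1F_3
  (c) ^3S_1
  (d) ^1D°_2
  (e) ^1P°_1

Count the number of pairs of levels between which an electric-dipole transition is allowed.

(a)–(b): forbidden (parity).
(a)–(c): forbidden (parity, ΔS, ΔL).
(a)–(d): allowed.
(a)–(e): allowed.
(b)–(c): forbidden (parity, ΔS, ΔL, ΔJ).
(b)–(d): allowed.
(b)–(e): forbidden (ΔL, ΔJ).
(c)–(d): forbidden (ΔS, ΔL).
(c)–(e): forbidden (ΔS).
(d)–(e): forbidden (parity).
Allowed pairs: 3 of 10.

3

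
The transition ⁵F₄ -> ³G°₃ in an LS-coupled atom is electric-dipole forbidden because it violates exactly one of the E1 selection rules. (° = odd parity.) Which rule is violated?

Initial level: S=2, L=3, J=4, parity even. Final level: S=1, L=4, J=3, parity odd.
ΔJ = 0, ±1 (not J=0↔0): J: 4 → 3, ΔJ = -1 — satisfied.
ΔL = 0, ±1 (not L=0↔0): L: 3 → 4, ΔL = +1 — satisfied.
Parity must change: even → odd — satisfied.
ΔS = 0: S: 2 → 1 — violated.

the ΔS = 0 rule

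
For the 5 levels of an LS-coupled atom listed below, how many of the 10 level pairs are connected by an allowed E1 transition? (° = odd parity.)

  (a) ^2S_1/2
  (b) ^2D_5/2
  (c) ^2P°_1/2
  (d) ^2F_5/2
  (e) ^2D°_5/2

3

(a)–(b): forbidden (parity, ΔL, ΔJ).
(a)–(c): allowed.
(a)–(d): forbidden (parity, ΔL, ΔJ).
(a)–(e): forbidden (ΔL, ΔJ).
(b)–(c): forbidden (ΔJ).
(b)–(d): forbidden (parity).
(b)–(e): allowed.
(c)–(d): forbidden (ΔL, ΔJ).
(c)–(e): forbidden (parity, ΔJ).
(d)–(e): allowed.
Allowed pairs: 3 of 10.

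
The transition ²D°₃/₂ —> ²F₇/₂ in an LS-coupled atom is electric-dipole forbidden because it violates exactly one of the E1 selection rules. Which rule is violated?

ΔJ = 0, ±1 (not J=0↔0): J: 3/2 → 7/2, ΔJ = +2 — ✗.
ΔS = 0: S: 1/2 → 1/2 — ✓.
Parity must change: odd → even — ✓.
ΔL = 0, ±1 (not L=0↔0): L: 2 → 3, ΔL = +1 — ✓.

the ΔJ = 0, ±1 rule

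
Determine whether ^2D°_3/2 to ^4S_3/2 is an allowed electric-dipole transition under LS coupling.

forbidden

ΔS = 0: S: 1/2 → 3/2 — fails.
ΔJ = 0, ±1 (not J=0↔0): J: 3/2 → 3/2, ΔJ = +0 — passes.
ΔL = 0, ±1 (not L=0↔0): L: 2 → 0, ΔL = -2 — fails.
Parity must change: odd → even — passes.
Rule(s) violated: ΔS, ΔL.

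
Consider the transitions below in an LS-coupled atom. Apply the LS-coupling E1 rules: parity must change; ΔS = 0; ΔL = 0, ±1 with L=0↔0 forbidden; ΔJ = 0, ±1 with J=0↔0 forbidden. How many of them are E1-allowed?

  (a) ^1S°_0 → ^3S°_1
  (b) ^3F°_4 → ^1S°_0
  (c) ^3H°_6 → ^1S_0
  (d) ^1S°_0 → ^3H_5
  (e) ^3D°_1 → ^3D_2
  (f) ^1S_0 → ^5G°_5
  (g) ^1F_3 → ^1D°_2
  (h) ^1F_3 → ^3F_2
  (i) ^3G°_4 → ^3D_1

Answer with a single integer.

2

(a) forbidden (parity, ΔS, ΔL fail)
(b) forbidden (parity, ΔS, ΔL, ΔJ fail)
(c) forbidden (ΔS, ΔL, ΔJ fail)
(d) forbidden (ΔS, ΔL, ΔJ fail)
(e) allowed
(f) forbidden (ΔS, ΔL, ΔJ fail)
(g) allowed
(h) forbidden (parity, ΔS fail)
(i) forbidden (ΔL, ΔJ fail)
Total allowed: 2 of 9.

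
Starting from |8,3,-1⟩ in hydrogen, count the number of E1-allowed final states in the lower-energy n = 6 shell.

E1 requires Δl = ±1, so l_f ∈ {2, 4}; with 0 ≤ l_f ≤ n_f−1 = 5, the allowed l_f values are {2, 4}.
For l_f = 2: m_f ∈ {m_i−1, m_i, m_i+1} ∩ [−2, 2] = {-2, -1, 0} → 3 states.
For l_f = 4: m_f ∈ {m_i−1, m_i, m_i+1} ∩ [−4, 4] = {-2, -1, 0} → 3 states.
Total: 6.

6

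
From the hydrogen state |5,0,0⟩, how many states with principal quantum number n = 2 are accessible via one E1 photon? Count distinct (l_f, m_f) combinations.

3

E1 requires Δl = ±1, so l_f ∈ {-1, 1}; with 0 ≤ l_f ≤ n_f−1 = 1, the allowed l_f values are {1}.
For l_f = 1: m_f ∈ {m_i−1, m_i, m_i+1} ∩ [−1, 1] = {-1, 0, 1} → 3 states.
Total: 3.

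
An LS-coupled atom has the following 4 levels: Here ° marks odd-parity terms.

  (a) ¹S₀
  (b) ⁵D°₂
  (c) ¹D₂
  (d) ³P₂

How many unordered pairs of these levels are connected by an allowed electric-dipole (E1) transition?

0

(a)–(b): forbidden (ΔS, ΔL, ΔJ).
(a)–(c): forbidden (parity, ΔL, ΔJ).
(a)–(d): forbidden (parity, ΔS, ΔJ).
(b)–(c): forbidden (ΔS).
(b)–(d): forbidden (ΔS).
(c)–(d): forbidden (parity, ΔS).
Allowed pairs: 0 of 6.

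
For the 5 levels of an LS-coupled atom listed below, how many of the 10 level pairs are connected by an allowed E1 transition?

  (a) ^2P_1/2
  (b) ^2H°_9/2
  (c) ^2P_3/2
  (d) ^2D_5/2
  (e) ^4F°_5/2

0

(a)–(b): forbidden (ΔL, ΔJ).
(a)–(c): forbidden (parity).
(a)–(d): forbidden (parity, ΔJ).
(a)–(e): forbidden (ΔS, ΔL, ΔJ).
(b)–(c): forbidden (ΔL, ΔJ).
(b)–(d): forbidden (ΔL, ΔJ).
(b)–(e): forbidden (parity, ΔS, ΔL, ΔJ).
(c)–(d): forbidden (parity).
(c)–(e): forbidden (ΔS, ΔL).
(d)–(e): forbidden (ΔS).
Allowed pairs: 0 of 10.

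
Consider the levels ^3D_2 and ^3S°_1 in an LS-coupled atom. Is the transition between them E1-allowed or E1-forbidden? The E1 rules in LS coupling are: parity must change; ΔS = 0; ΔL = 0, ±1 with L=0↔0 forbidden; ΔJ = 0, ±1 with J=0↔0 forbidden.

forbidden

Reading off the term symbols: S 1→1, L 2→0, J 2→1, parity even→odd.
Parity must change: even → odd — passes.
ΔS = 0: S: 1 → 1 — passes.
ΔL = 0, ±1 (not L=0↔0): L: 2 → 0, ΔL = -2 — fails.
ΔJ = 0, ±1 (not J=0↔0): J: 2 → 1, ΔJ = -1 — passes.
Rule(s) violated: ΔL.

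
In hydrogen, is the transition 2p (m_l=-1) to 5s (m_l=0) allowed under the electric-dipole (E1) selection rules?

l: 1 → 0 (Δl = -1). Δl = ±1 ok.
m_l: -1 → 0 (Δm_l = +1). |Δm_l| ≤ 1 ok.
All E1 selection rules are satisfied.

allowed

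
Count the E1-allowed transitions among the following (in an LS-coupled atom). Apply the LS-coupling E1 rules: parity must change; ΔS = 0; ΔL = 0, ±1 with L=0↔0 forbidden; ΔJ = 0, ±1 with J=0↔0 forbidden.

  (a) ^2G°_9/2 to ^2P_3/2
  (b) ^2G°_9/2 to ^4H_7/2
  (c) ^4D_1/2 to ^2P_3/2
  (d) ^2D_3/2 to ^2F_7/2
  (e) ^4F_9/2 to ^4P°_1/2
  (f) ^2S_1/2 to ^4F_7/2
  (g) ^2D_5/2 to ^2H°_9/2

0

(a) forbidden (ΔL, ΔJ fail)
(b) forbidden (ΔS fails)
(c) forbidden (parity, ΔS fail)
(d) forbidden (parity, ΔJ fail)
(e) forbidden (ΔL, ΔJ fail)
(f) forbidden (parity, ΔS, ΔL, ΔJ fail)
(g) forbidden (ΔL, ΔJ fail)
Total allowed: 0 of 7.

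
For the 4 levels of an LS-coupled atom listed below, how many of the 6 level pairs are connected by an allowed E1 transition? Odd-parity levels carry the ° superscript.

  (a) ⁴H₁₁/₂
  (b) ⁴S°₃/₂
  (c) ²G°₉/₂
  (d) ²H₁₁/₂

(a)–(b): forbidden (ΔL, ΔJ).
(a)–(c): forbidden (ΔS).
(a)–(d): forbidden (parity, ΔS).
(b)–(c): forbidden (parity, ΔS, ΔL, ΔJ).
(b)–(d): forbidden (ΔS, ΔL, ΔJ).
(c)–(d): allowed.
Allowed pairs: 1 of 6.

1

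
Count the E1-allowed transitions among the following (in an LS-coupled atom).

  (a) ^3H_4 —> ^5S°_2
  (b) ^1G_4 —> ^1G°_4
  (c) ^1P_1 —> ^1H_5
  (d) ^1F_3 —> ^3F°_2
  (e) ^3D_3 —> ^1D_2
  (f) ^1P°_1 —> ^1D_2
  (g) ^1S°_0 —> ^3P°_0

(a) forbidden (ΔS, ΔL, ΔJ fail)
(b) allowed
(c) forbidden (parity, ΔL, ΔJ fail)
(d) forbidden (ΔS fails)
(e) forbidden (parity, ΔS fail)
(f) allowed
(g) forbidden (parity, ΔS, ΔJ fail)
Total allowed: 2 of 7.

2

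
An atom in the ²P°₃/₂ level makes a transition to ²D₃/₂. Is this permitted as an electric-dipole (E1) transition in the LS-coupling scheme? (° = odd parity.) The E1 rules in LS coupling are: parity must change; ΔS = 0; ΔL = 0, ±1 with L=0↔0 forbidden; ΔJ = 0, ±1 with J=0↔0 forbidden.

allowed

Parity must change: odd → even — ok.
ΔS = 0: S: 1/2 → 1/2 — ok.
ΔL = 0, ±1 (not L=0↔0): L: 1 → 2, ΔL = +1 — ok.
ΔJ = 0, ±1 (not J=0↔0): J: 3/2 → 3/2, ΔJ = +0 — ok.
All four E1 rules are satisfied.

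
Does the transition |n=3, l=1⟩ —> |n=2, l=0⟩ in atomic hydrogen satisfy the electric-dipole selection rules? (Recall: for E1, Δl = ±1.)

allowed

l: 1 → 0 (Δl = -1). Δl = ±1 ✓.
All E1 selection rules are satisfied.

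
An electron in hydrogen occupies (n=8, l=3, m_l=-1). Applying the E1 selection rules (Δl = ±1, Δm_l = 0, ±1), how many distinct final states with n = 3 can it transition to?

3

E1 requires Δl = ±1, so l_f ∈ {2, 4}; with 0 ≤ l_f ≤ n_f−1 = 2, the allowed l_f values are {2}.
For l_f = 2: m_f ∈ {m_i−1, m_i, m_i+1} ∩ [−2, 2] = {-2, -1, 0} → 3 states.
Total: 3.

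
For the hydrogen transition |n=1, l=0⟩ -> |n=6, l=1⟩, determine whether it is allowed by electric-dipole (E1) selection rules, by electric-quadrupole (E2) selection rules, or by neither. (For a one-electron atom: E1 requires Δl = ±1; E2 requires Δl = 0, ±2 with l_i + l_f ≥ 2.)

Δl = 1 − 0 = +1; l_i + l_f = 1.
E1 (Δl = ±1): satisfied.
E2 (Δl = 0,±2, l_i+l_f ≥ 2): not satisfied.

E1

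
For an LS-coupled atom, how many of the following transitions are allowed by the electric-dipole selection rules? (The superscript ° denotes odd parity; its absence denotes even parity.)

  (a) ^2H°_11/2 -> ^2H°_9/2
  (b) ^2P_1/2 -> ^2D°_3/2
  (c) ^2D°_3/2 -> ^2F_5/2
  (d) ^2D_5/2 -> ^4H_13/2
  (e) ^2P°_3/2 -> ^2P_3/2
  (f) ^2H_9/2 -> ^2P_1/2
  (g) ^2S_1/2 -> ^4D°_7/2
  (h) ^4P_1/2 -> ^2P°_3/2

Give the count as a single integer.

3

(a) forbidden (parity fails)
(b) allowed
(c) allowed
(d) forbidden (parity, ΔS, ΔL, ΔJ fail)
(e) allowed
(f) forbidden (parity, ΔL, ΔJ fail)
(g) forbidden (ΔS, ΔL, ΔJ fail)
(h) forbidden (ΔS fails)
Total allowed: 3 of 8.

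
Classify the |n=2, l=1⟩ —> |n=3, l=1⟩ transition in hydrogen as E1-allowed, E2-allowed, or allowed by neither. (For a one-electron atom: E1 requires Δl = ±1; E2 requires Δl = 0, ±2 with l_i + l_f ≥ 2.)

E2

Δl = 1 − 1 = +0; l_i + l_f = 2.
E1 (Δl = ±1): not satisfied.
E2 (Δl = 0,±2, l_i+l_f ≥ 2): satisfied.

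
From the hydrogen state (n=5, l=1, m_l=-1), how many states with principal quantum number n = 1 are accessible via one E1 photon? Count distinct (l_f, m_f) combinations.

1

E1 requires Δl = ±1, so l_f ∈ {0, 2}; with 0 ≤ l_f ≤ n_f−1 = 0, the allowed l_f values are {0}.
For l_f = 0: m_f ∈ {m_i−1, m_i, m_i+1} ∩ [−0, 0] = {0} → 1 state.
Total: 1.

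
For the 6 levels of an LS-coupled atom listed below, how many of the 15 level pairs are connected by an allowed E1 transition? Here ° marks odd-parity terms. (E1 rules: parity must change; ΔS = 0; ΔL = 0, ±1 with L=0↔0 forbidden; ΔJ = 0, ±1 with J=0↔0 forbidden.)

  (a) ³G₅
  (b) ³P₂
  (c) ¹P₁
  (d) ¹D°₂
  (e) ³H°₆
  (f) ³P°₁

(a)–(b): forbidden (parity, ΔL, ΔJ).
(a)–(c): forbidden (parity, ΔS, ΔL, ΔJ).
(a)–(d): forbidden (ΔS, ΔL, ΔJ).
(a)–(e): allowed.
(a)–(f): forbidden (ΔL, ΔJ).
(b)–(c): forbidden (parity, ΔS).
(b)–(d): forbidden (ΔS).
(b)–(e): forbidden (ΔL, ΔJ).
(b)–(f): allowed.
(c)–(d): allowed.
(c)–(e): forbidden (ΔS, ΔL, ΔJ).
(c)–(f): forbidden (ΔS).
(d)–(e): forbidden (parity, ΔS, ΔL, ΔJ).
(d)–(f): forbidden (parity, ΔS).
(e)–(f): forbidden (parity, ΔL, ΔJ).
Allowed pairs: 3 of 15.

3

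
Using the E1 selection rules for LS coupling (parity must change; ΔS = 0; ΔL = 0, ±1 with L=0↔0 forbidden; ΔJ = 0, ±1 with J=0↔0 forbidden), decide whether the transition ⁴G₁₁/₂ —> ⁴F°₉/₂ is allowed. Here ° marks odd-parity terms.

Parity must change: even → odd — satisfied.
ΔS = 0: S: 3/2 → 3/2 — satisfied.
ΔL = 0, ±1 (not L=0↔0): L: 4 → 3, ΔL = -1 — satisfied.
ΔJ = 0, ±1 (not J=0↔0): J: 11/2 → 9/2, ΔJ = -1 — satisfied.
All four E1 rules are satisfied.

allowed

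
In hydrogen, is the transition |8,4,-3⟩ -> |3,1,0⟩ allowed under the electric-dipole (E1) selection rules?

forbidden

Δl = 1 − 4 = -3; the E1 rule Δl = ±1 is fails.
Δm_l = 0 − (-3) = +3. E1 requires Δm_l = 0, ±1: fails.
The transition is electric-dipole forbidden.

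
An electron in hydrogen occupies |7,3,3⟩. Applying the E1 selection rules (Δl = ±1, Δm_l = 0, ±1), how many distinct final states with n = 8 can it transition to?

E1 requires Δl = ±1, so l_f ∈ {2, 4}; with 0 ≤ l_f ≤ n_f−1 = 7, the allowed l_f values are {2, 4}.
For l_f = 2: m_f ∈ {m_i−1, m_i, m_i+1} ∩ [−2, 2] = {2} → 1 state.
For l_f = 4: m_f ∈ {m_i−1, m_i, m_i+1} ∩ [−4, 4] = {2, 3, 4} → 3 states.
Total: 4.

4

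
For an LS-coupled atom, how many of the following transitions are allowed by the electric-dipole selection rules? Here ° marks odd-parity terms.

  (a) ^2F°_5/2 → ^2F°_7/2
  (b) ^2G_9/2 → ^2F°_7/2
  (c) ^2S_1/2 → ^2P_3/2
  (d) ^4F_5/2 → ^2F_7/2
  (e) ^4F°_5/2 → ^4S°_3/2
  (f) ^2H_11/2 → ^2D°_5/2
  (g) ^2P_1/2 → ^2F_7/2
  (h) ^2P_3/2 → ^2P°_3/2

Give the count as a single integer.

2

(a) forbidden (parity fails)
(b) allowed
(c) forbidden (parity fails)
(d) forbidden (parity, ΔS fail)
(e) forbidden (parity, ΔL fail)
(f) forbidden (ΔL, ΔJ fail)
(g) forbidden (parity, ΔL, ΔJ fail)
(h) allowed
Total allowed: 2 of 8.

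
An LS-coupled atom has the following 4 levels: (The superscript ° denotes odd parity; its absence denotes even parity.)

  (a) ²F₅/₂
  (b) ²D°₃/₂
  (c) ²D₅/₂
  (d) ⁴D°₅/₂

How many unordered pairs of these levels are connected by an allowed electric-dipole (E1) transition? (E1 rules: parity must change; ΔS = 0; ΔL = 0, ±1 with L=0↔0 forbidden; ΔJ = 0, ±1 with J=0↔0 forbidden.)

(a)–(b): allowed.
(a)–(c): forbidden (parity).
(a)–(d): forbidden (ΔS).
(b)–(c): allowed.
(b)–(d): forbidden (parity, ΔS).
(c)–(d): forbidden (ΔS).
Allowed pairs: 2 of 6.

2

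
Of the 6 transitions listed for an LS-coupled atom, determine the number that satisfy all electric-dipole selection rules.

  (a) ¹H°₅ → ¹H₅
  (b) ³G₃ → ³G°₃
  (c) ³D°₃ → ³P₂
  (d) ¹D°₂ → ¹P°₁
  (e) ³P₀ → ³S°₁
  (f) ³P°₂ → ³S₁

5

(a) allowed
(b) allowed
(c) allowed
(d) forbidden (parity fails)
(e) allowed
(f) allowed
Total allowed: 5 of 6.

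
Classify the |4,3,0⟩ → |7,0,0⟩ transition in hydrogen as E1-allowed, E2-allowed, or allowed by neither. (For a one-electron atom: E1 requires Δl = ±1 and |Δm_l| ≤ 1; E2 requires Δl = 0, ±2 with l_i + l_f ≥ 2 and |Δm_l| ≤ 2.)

neither

Δl = 0 − 3 = -3; l_i + l_f = 3.
Δm_l = +0.
E1 (Δl = ±1, |Δm_l| ≤ 1): not satisfied.
E2 (Δl = 0,±2, l_i+l_f ≥ 2, |Δm_l| ≤ 2): not satisfied.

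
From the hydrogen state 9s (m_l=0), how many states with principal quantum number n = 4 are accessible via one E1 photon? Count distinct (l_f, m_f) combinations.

E1 requires Δl = ±1, so l_f ∈ {-1, 1}; with 0 ≤ l_f ≤ n_f−1 = 3, the allowed l_f values are {1}.
For l_f = 1: m_f ∈ {m_i−1, m_i, m_i+1} ∩ [−1, 1] = {-1, 0, 1} → 3 states.
Total: 3.

3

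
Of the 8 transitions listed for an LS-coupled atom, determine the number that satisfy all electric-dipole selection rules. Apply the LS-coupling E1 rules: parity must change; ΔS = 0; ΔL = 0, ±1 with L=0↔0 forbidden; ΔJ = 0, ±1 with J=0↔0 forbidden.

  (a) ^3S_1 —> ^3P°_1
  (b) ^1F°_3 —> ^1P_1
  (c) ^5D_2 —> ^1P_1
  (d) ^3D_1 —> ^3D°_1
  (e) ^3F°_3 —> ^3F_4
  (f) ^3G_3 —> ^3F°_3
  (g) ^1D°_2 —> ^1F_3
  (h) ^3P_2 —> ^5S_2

5

(a) allowed
(b) forbidden (ΔL, ΔJ fail)
(c) forbidden (parity, ΔS fail)
(d) allowed
(e) allowed
(f) allowed
(g) allowed
(h) forbidden (parity, ΔS fail)
Total allowed: 5 of 8.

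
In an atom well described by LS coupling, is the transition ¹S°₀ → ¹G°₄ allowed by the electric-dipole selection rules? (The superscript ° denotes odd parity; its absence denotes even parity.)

forbidden

ΔS = 0: S: 0 → 0 — ok.
ΔL = 0, ±1 (not L=0↔0): L: 0 → 4, ΔL = +4 — fails.
ΔJ = 0, ±1 (not J=0↔0): J: 0 → 4, ΔJ = +4 — fails.
Parity must change: odd → odd — fails.
Rule(s) violated: parity, ΔL, ΔJ.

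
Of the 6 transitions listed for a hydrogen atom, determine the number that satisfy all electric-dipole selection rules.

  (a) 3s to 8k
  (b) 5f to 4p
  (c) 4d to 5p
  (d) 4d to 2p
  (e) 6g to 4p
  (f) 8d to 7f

(a) forbidden — Δl = +7 (E1 requires Δl = ±1)
(b) forbidden — Δl = -2 (E1 requires Δl = ±1)
(c) allowed
(d) allowed
(e) forbidden — Δl = -3 (E1 requires Δl = ±1)
(f) allowed
Total allowed: 3 of 6.

3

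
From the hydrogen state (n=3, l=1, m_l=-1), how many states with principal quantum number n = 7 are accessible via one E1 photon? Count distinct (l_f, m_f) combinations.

4

E1 requires Δl = ±1, so l_f ∈ {0, 2}; with 0 ≤ l_f ≤ n_f−1 = 6, the allowed l_f values are {0, 2}.
For l_f = 0: m_f ∈ {m_i−1, m_i, m_i+1} ∩ [−0, 0] = {0} → 1 state.
For l_f = 2: m_f ∈ {m_i−1, m_i, m_i+1} ∩ [−2, 2] = {-2, -1, 0} → 3 states.
Total: 4.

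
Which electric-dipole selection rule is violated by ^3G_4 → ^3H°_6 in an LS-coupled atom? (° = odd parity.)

the ΔJ = 0, ±1 rule

Initial level: S=1, L=4, J=4, parity even. Final level: S=1, L=5, J=6, parity odd.
ΔS = 0: S: 1 → 1 — passes.
ΔL = 0, ±1 (not L=0↔0): L: 4 → 5, ΔL = +1 — passes.
Parity must change: even → odd — passes.
ΔJ = 0, ±1 (not J=0↔0): J: 4 → 6, ΔJ = +2 — fails.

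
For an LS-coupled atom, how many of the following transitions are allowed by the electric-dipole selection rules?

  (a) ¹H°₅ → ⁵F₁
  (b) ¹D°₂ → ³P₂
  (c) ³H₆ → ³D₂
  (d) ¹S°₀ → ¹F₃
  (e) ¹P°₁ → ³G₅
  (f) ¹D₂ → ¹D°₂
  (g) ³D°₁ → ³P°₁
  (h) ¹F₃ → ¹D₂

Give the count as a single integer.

1

(a) forbidden (ΔS, ΔL, ΔJ fail)
(b) forbidden (ΔS fails)
(c) forbidden (parity, ΔL, ΔJ fail)
(d) forbidden (ΔL, ΔJ fail)
(e) forbidden (ΔS, ΔL, ΔJ fail)
(f) allowed
(g) forbidden (parity fails)
(h) forbidden (parity fails)
Total allowed: 1 of 8.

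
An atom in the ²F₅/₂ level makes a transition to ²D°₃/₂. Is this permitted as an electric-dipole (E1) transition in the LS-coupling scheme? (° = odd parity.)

allowed

Parity must change: even → odd — passes.
ΔS = 0: S: 1/2 → 1/2 — passes.
ΔL = 0, ±1 (not L=0↔0): L: 3 → 2, ΔL = -1 — passes.
ΔJ = 0, ±1 (not J=0↔0): J: 5/2 → 3/2, ΔJ = -1 — passes.
All four E1 rules are satisfied.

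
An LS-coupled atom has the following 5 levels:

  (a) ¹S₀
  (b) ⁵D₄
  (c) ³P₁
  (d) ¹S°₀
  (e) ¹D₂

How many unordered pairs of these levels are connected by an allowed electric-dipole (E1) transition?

(a)–(b): forbidden (parity, ΔS, ΔL, ΔJ).
(a)–(c): forbidden (parity, ΔS).
(a)–(d): forbidden (ΔL, ΔJ).
(a)–(e): forbidden (parity, ΔL, ΔJ).
(b)–(c): forbidden (parity, ΔS, ΔJ).
(b)–(d): forbidden (ΔS, ΔL, ΔJ).
(b)–(e): forbidden (parity, ΔS, ΔJ).
(c)–(d): forbidden (ΔS).
(c)–(e): forbidden (parity, ΔS).
(d)–(e): forbidden (ΔL, ΔJ).
Allowed pairs: 0 of 10.

0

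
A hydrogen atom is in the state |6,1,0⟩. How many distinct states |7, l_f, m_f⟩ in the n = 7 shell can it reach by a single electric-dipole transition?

4

E1 requires Δl = ±1, so l_f ∈ {0, 2}; with 0 ≤ l_f ≤ n_f−1 = 6, the allowed l_f values are {0, 2}.
For l_f = 0: m_f ∈ {m_i−1, m_i, m_i+1} ∩ [−0, 0] = {0} → 1 state.
For l_f = 2: m_f ∈ {m_i−1, m_i, m_i+1} ∩ [−2, 2] = {-1, 0, 1} → 3 states.
Total: 4.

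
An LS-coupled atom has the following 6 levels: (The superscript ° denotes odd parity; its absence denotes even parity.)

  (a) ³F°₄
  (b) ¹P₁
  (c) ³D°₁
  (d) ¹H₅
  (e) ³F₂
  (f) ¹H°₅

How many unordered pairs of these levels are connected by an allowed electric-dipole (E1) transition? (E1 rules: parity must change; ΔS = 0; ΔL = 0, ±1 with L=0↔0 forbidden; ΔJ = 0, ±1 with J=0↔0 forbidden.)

2

(a)–(b): forbidden (ΔS, ΔL, ΔJ).
(a)–(c): forbidden (parity, ΔJ).
(a)–(d): forbidden (ΔS, ΔL).
(a)–(e): forbidden (ΔJ).
(a)–(f): forbidden (parity, ΔS, ΔL).
(b)–(c): forbidden (ΔS).
(b)–(d): forbidden (parity, ΔL, ΔJ).
(b)–(e): forbidden (parity, ΔS, ΔL).
(b)–(f): forbidden (ΔL, ΔJ).
(c)–(d): forbidden (ΔS, ΔL, ΔJ).
(c)–(e): allowed.
(c)–(f): forbidden (parity, ΔS, ΔL, ΔJ).
(d)–(e): forbidden (parity, ΔS, ΔL, ΔJ).
(d)–(f): allowed.
(e)–(f): forbidden (ΔS, ΔL, ΔJ).
Allowed pairs: 2 of 15.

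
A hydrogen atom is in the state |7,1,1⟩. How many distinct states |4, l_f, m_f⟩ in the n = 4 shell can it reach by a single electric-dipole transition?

4

E1 requires Δl = ±1, so l_f ∈ {0, 2}; with 0 ≤ l_f ≤ n_f−1 = 3, the allowed l_f values are {0, 2}.
For l_f = 0: m_f ∈ {m_i−1, m_i, m_i+1} ∩ [−0, 0] = {0} → 1 state.
For l_f = 2: m_f ∈ {m_i−1, m_i, m_i+1} ∩ [−2, 2] = {0, 1, 2} → 3 states.
Total: 4.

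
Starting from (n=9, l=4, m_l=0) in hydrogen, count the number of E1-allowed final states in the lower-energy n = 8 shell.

6

E1 requires Δl = ±1, so l_f ∈ {3, 5}; with 0 ≤ l_f ≤ n_f−1 = 7, the allowed l_f values are {3, 5}.
For l_f = 3: m_f ∈ {m_i−1, m_i, m_i+1} ∩ [−3, 3] = {-1, 0, 1} → 3 states.
For l_f = 5: m_f ∈ {m_i−1, m_i, m_i+1} ∩ [−5, 5] = {-1, 0, 1} → 3 states.
Total: 6.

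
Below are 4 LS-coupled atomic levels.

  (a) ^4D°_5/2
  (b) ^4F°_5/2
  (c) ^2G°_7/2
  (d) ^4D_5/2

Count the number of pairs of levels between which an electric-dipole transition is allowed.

2

(a)–(b): forbidden (parity).
(a)–(c): forbidden (parity, ΔS, ΔL).
(a)–(d): allowed.
(b)–(c): forbidden (parity, ΔS).
(b)–(d): allowed.
(c)–(d): forbidden (ΔS, ΔL).
Allowed pairs: 2 of 6.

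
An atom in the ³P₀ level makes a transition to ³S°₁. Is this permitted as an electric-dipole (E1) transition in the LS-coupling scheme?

allowed

Initial level: S=1, L=1, J=0, parity even. Final level: S=1, L=0, J=1, parity odd.
Parity must change: even → odd — ok.
ΔS = 0: S: 1 → 1 — ok.
ΔL = 0, ±1 (not L=0↔0): L: 1 → 0, ΔL = -1 — ok.
ΔJ = 0, ±1 (not J=0↔0): J: 0 → 1, ΔJ = +1 — ok.
All four E1 rules are satisfied.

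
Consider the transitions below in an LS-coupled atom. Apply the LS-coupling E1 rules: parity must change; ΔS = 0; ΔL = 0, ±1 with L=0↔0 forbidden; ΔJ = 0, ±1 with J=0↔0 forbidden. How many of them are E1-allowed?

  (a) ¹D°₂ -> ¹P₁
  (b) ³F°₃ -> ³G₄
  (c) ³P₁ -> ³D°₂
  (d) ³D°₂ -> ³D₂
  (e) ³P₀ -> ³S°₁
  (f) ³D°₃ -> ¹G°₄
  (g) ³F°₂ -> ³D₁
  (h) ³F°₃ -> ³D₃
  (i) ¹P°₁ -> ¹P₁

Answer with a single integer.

8

(a) allowed
(b) allowed
(c) allowed
(d) allowed
(e) allowed
(f) forbidden (parity, ΔS, ΔL fail)
(g) allowed
(h) allowed
(i) allowed
Total allowed: 8 of 9.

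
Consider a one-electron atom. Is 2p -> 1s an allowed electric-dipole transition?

allowed

Initial l = 1, final l = 0, so Δl = -1. E1 requires Δl = ±1: satisfied.
All E1 selection rules are satisfied.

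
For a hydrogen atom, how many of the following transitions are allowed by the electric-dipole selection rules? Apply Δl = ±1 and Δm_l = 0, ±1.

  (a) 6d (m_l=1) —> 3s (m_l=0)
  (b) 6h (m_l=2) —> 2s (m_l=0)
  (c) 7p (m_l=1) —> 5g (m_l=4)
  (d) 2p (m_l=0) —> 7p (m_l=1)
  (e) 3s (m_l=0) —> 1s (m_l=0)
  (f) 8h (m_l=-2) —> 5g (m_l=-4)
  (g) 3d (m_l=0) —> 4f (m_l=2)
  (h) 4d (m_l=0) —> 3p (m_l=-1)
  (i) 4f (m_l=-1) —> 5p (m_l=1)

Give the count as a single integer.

(a) forbidden — Δl = -2 (E1 requires Δl = ±1)
(b) forbidden — Δl = -5 (E1 requires Δl = ±1); Δm_l = -2 (E1 requires Δm_l = 0, ±1)
(c) forbidden — Δl = +3 (E1 requires Δl = ±1); Δm_l = +3 (E1 requires Δm_l = 0, ±1)
(d) forbidden — Δl = +0 (E1 requires Δl = ±1)
(e) forbidden — Δl = +0 (E1 requires Δl = ±1)
(f) forbidden — Δm_l = -2 (E1 requires Δm_l = 0, ±1)
(g) forbidden — Δm_l = +2 (E1 requires Δm_l = 0, ±1)
(h) allowed
(i) forbidden — Δl = -2 (E1 requires Δl = ±1); Δm_l = +2 (E1 requires Δm_l = 0, ±1)
Total allowed: 1 of 9.

1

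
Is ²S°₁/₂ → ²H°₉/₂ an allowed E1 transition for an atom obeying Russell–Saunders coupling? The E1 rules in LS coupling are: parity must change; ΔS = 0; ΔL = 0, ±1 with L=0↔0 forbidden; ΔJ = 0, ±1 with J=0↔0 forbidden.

forbidden

Reading off the term symbols: S 1/2→1/2, L 0→5, J 1/2→9/2, parity odd→odd.
Parity must change: odd → odd — violated.
ΔS = 0: S: 1/2 → 1/2 — satisfied.
ΔL = 0, ±1 (not L=0↔0): L: 0 → 5, ΔL = +5 — violated.
ΔJ = 0, ±1 (not J=0↔0): J: 1/2 → 9/2, ΔJ = +4 — violated.
Rule(s) violated: parity, ΔL, ΔJ.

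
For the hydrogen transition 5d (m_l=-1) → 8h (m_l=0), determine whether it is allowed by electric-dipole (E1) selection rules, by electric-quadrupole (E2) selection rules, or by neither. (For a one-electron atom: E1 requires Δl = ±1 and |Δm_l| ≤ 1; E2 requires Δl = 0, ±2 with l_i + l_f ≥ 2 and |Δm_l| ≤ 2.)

Δl = 5 − 2 = +3; l_i + l_f = 7.
Δm_l = +1.
E1 (Δl = ±1, |Δm_l| ≤ 1): not satisfied.
E2 (Δl = 0,±2, l_i+l_f ≥ 2, |Δm_l| ≤ 2): not satisfied.

neither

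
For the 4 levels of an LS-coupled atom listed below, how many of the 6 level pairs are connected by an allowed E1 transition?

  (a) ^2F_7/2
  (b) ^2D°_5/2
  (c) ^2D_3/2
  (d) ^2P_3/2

(a)–(b): allowed.
(a)–(c): forbidden (parity, ΔJ).
(a)–(d): forbidden (parity, ΔL, ΔJ).
(b)–(c): allowed.
(b)–(d): allowed.
(c)–(d): forbidden (parity).
Allowed pairs: 3 of 6.

3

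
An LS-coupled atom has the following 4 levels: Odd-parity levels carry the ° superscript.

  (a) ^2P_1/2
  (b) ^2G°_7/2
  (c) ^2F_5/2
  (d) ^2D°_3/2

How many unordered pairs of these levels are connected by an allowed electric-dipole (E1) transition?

(a)–(b): forbidden (ΔL, ΔJ).
(a)–(c): forbidden (parity, ΔL, ΔJ).
(a)–(d): allowed.
(b)–(c): allowed.
(b)–(d): forbidden (parity, ΔL, ΔJ).
(c)–(d): allowed.
Allowed pairs: 3 of 6.

3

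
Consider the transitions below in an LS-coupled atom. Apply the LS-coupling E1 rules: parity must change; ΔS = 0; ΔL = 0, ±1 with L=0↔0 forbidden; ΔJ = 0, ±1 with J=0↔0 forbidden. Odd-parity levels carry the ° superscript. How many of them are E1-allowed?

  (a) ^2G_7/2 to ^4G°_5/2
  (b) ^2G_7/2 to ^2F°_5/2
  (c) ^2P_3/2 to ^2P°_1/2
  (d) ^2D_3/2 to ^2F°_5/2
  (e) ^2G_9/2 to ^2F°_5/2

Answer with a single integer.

(a) forbidden (ΔS fails)
(b) allowed
(c) allowed
(d) allowed
(e) forbidden (ΔJ fails)
Total allowed: 3 of 5.

3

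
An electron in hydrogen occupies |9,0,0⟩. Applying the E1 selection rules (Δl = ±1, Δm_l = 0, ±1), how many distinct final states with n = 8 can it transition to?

3

E1 requires Δl = ±1, so l_f ∈ {-1, 1}; with 0 ≤ l_f ≤ n_f−1 = 7, the allowed l_f values are {1}.
For l_f = 1: m_f ∈ {m_i−1, m_i, m_i+1} ∩ [−1, 1] = {-1, 0, 1} → 3 states.
Total: 3.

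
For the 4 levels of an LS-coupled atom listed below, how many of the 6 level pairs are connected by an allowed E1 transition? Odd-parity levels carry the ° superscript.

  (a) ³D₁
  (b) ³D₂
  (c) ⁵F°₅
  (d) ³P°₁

(a)–(b): forbidden (parity).
(a)–(c): forbidden (ΔS, ΔJ).
(a)–(d): allowed.
(b)–(c): forbidden (ΔS, ΔJ).
(b)–(d): allowed.
(c)–(d): forbidden (parity, ΔS, ΔL, ΔJ).
Allowed pairs: 2 of 6.

2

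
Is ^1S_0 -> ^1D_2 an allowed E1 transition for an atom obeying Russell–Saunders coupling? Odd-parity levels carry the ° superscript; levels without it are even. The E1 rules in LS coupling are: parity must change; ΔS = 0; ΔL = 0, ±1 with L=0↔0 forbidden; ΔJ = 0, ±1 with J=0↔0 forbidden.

Parity must change: even → even — fails.
ΔS = 0: S: 0 → 0 — ok.
ΔL = 0, ±1 (not L=0↔0): L: 0 → 2, ΔL = +2 — fails.
ΔJ = 0, ±1 (not J=0↔0): J: 0 → 2, ΔJ = +2 — fails.
Rule(s) violated: parity, ΔL, ΔJ.

forbidden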